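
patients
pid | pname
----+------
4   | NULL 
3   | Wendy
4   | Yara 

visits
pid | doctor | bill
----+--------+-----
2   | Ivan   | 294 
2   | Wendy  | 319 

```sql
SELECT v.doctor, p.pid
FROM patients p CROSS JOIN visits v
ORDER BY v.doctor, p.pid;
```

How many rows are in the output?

6

CROSS JOIN pairs every row of `patients` with every row of `visits`: 3 × 2 = 6 rows.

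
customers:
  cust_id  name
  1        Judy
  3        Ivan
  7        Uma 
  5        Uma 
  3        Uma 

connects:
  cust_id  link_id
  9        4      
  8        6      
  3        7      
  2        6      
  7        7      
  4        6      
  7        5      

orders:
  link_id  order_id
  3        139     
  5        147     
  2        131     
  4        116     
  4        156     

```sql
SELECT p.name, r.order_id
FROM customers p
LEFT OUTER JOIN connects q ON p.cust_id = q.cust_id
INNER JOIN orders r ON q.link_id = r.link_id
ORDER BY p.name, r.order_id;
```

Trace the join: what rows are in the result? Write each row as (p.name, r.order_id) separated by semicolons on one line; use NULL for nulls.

Step 1 — p LEFT JOIN q on cust_id → 6 row(s).
Then INNER JOIN `orders r` on link_id: keep only rows whose q.link_id appears in r.

(Uma, 147)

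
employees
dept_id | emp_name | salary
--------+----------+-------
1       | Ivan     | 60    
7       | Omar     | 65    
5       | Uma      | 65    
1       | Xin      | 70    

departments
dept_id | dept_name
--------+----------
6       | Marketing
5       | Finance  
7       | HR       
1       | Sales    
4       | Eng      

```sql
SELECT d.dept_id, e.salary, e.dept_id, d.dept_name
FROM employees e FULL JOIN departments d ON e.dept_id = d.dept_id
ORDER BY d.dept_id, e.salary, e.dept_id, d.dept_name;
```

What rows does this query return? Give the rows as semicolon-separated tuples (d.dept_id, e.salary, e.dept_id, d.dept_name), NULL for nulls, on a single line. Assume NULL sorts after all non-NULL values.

FULL OUTER JOIN keeps every row from both sides; unmatched rows get NULL for the other side's columns.
Matching on e.dept_id = d.dept_id.
- dept_id=1: 1 matching d row(s), so 1 row(s) emitted.
- dept_id=7: 1 matching d row(s), so 1 row(s) emitted.
- dept_id=5: 1 matching d row(s), so 1 row(s) emitted.
- dept_id=1: 1 matching d row(s), so 1 row(s) emitted.
- 2 row(s) from d found no e partner → padded with NULL.
After projecting and ordering:
d.dept_id | e.salary | e.dept_id | d.dept_name
1 | 60 | 1 | Sales
1 | 70 | 1 | Sales
4 | NULL | NULL | Eng
5 | 65 | 5 | Finance
6 | NULL | NULL | Marketing
7 | 65 | 7 | HR

(1, 60, 1, Sales); (1, 70, 1, Sales); (4, NULL, NULL, Eng); (5, 65, 5, Finance); (6, NULL, NULL, Marketing); (7, 65, 7, HR)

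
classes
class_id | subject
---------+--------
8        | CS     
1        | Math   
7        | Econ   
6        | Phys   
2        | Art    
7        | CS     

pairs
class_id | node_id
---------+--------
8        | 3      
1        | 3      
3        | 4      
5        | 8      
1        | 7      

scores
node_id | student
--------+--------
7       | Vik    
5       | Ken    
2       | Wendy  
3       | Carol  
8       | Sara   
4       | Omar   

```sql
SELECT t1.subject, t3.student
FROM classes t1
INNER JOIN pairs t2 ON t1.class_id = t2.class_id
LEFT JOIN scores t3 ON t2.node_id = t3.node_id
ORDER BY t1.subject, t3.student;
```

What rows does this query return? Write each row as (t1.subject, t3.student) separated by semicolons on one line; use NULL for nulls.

(CS, Carol); (Math, Carol); (Math, Vik)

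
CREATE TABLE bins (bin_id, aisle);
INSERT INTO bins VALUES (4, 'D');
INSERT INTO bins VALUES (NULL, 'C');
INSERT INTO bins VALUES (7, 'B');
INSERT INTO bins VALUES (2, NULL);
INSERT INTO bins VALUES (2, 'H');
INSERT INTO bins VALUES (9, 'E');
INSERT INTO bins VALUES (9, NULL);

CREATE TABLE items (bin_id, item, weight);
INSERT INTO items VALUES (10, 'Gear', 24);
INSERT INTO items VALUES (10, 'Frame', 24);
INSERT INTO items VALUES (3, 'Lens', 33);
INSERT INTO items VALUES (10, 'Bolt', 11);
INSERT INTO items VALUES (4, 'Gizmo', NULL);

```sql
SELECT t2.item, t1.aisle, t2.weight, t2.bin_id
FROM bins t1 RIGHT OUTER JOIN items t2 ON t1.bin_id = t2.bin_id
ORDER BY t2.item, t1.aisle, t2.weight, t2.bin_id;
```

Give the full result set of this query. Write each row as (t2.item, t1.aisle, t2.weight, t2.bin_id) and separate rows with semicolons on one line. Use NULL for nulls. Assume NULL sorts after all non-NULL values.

RIGHT JOIN keeps every row from `items`; unmatched rows get NULL for `bins`'s columns.
Matching on t1.bin_id = t2.bin_id. A NULL in a compared column never satisfies the condition.
- t1 row (bin_id=4): matches 1 t2 row(s) → 1 output row(s).
- t1 row (bin_id=NULL): no match.
- t1 row (bin_id=7): no match.
- t1 row (bin_id=2): no match.
- t1 row (bin_id=2): no match.
- t1 row (bin_id=9): no match.
- t1 row (bin_id=9): no match.
- plus 4 unmatched t2 row(s), each kept with NULL t1 columns.
After projecting and ordering:
t2.item | t1.aisle | t2.weight | t2.bin_id
Bolt | NULL | 11 | 10
Frame | NULL | 24 | 10
Gear | NULL | 24 | 10
Gizmo | D | NULL | 4
Lens | NULL | 33 | 3

(Bolt, NULL, 11, 10); (Frame, NULL, 24, 10); (Gear, NULL, 24, 10); (Gizmo, D, NULL, 4); (Lens, NULL, 33, 3)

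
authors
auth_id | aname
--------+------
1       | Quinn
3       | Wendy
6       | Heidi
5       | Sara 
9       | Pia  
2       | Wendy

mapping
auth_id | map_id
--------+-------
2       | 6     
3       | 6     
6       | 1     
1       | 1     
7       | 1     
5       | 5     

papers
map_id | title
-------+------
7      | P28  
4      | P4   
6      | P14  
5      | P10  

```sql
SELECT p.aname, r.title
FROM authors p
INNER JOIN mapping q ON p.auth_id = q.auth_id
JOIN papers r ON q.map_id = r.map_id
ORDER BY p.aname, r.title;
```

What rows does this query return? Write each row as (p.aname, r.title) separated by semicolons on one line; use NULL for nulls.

(Sara, P10); (Wendy, P14); (Wendy, P14)

Joins associate left-to-right: authors INNER JOIN mapping on auth_id gives 5 intermediate row(s).
Then INNER JOIN `papers r` on map_id: keep only rows whose q.map_id appears in r.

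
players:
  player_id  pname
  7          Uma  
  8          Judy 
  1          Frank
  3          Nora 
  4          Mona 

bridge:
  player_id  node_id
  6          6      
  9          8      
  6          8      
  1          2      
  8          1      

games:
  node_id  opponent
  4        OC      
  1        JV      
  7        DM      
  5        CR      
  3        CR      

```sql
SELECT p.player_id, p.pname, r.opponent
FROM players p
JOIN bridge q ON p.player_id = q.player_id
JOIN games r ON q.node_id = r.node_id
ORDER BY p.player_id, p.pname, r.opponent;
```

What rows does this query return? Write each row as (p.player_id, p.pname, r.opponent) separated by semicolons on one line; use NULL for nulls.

(8, Judy, JV)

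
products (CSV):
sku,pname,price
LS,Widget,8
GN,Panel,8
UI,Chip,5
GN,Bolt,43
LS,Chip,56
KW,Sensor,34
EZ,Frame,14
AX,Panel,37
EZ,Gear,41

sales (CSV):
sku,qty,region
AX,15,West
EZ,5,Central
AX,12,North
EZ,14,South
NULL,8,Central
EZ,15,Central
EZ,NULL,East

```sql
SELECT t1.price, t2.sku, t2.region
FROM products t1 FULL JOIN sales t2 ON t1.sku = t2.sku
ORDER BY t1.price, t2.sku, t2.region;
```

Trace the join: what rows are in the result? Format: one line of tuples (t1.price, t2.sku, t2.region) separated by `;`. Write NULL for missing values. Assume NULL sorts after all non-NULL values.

FULL OUTER JOIN keeps every row from both sides; unmatched rows get NULL for the other side's columns.
Matching on t1.sku = t2.sku. A NULL in a compared column never satisfies the condition.
- t1 (sku=LS) has no partner → padded with NULL.
- t1 (sku=GN) has no partner → padded with NULL.
- t1 (sku=UI) has no partner → padded with NULL.
- t1 (sku=GN) has no partner → padded with NULL.
- t1 (sku=LS) has no partner → padded with NULL.
- t1 (sku=KW) has no partner → padded with NULL.
- t1 (sku=EZ) pairs with 4 row(s) of t2.
- t1 (sku=AX) pairs with 2 row(s) of t2.
- t1 (sku=EZ) pairs with 4 row(s) of t2.
- plus 1 unmatched t2 row(s), each kept with NULL t1 columns.

(5, NULL, NULL); (8, NULL, NULL); (8, NULL, NULL); (14, EZ, Central); (14, EZ, Central); (14, EZ, East); (14, EZ, South); (34, NULL, NULL); (37, AX, North); (37, AX, West); (41, EZ, Central); (41, EZ, Central); (41, EZ, East); (41, EZ, South); (43, NULL, NULL); (56, NULL, NULL); (NULL, NULL, Central)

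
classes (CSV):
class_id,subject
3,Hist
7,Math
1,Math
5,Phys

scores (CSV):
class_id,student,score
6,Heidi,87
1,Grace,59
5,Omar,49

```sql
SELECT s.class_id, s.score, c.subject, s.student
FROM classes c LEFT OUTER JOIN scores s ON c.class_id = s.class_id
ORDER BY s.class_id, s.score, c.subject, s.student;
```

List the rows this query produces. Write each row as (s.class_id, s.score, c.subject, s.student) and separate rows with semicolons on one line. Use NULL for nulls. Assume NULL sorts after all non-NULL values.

LEFT JOIN keeps every row from `classes`; unmatched rows get NULL for `scores`'s columns.
Matching on c.class_id = s.class_id.
- class_id=3: no s row matches, row kept with s columns NULL.
- class_id=7: no s row matches, row kept with s columns NULL.
- class_id=1: 1 matching s row(s), so 1 row(s) emitted.
- class_id=5: 1 matching s row(s), so 1 row(s) emitted.
After projecting and ordering:
s.class_id | s.score | c.subject | s.student
1 | 59 | Math | Grace
5 | 49 | Phys | Omar
NULL | NULL | Hist | NULL
NULL | NULL | Math | NULL

(1, 59, Math, Grace); (5, 49, Phys, Omar); (NULL, NULL, Hist, NULL); (NULL, NULL, Math, NULL)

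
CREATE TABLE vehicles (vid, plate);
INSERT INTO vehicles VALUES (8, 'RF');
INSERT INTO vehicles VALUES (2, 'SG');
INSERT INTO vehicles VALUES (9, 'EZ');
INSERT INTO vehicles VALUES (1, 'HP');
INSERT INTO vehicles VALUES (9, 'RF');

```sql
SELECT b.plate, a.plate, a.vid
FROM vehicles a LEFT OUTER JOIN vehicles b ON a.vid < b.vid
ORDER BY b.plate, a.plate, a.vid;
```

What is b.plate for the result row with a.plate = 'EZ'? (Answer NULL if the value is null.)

NULL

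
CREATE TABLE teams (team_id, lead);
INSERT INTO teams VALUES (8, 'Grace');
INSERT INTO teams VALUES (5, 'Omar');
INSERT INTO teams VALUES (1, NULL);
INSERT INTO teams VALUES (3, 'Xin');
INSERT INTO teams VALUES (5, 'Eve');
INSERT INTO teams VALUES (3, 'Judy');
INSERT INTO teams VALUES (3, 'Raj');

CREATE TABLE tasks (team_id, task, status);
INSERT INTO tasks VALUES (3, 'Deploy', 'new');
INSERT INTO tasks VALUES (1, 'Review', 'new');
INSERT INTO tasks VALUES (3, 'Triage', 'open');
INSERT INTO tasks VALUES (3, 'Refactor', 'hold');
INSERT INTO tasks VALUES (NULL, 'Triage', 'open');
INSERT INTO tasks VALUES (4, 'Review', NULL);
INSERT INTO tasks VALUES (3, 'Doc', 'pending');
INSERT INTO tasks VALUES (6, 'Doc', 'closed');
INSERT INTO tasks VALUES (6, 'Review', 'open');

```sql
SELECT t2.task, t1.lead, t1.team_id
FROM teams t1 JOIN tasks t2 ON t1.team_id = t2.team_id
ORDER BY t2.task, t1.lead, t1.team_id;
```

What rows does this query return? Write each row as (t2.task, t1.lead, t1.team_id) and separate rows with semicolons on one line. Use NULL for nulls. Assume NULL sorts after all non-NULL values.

INNER JOIN keeps only pairs where the ON condition holds.
Matching on t1.team_id = t2.team_id. A NULL in a compared column never satisfies the condition.
- t1 row (team_id=8): no match → dropped.
- t1 row (team_id=5): no match → dropped.
- t1 row (team_id=1): matches 1 t2 row(s) → 1 output row(s).
- t1 row (team_id=3): matches 4 t2 row(s) → 4 output row(s).
- t1 row (team_id=5): no match → dropped.
- t1 row (team_id=3): matches 4 t2 row(s) → 4 output row(s).
- t1 row (team_id=3): matches 4 t2 row(s) → 4 output row(s).

(Deploy, Judy, 3); (Deploy, Raj, 3); (Deploy, Xin, 3); (Doc, Judy, 3); (Doc, Raj, 3); (Doc, Xin, 3); (Refactor, Judy, 3); (Refactor, Raj, 3); (Refactor, Xin, 3); (Review, NULL, 1); (Triage, Judy, 3); (Triage, Raj, 3); (Triage, Xin, 3)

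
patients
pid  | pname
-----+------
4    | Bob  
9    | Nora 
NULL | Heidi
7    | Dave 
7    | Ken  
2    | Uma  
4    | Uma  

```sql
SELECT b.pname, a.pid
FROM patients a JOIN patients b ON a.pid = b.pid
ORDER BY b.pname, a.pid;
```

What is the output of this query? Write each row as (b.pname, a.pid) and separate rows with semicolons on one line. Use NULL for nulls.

(Bob, 4); (Bob, 4); (Dave, 7); (Dave, 7); (Ken, 7); (Ken, 7); (Nora, 9); (Uma, 2); (Uma, 4); (Uma, 4)

INNER JOIN keeps only pairs where the ON condition holds.
Matching on a.pid = b.pid. A NULL in a compared column never satisfies the condition.
- a row (pid=4): matches 2 b row(s) → 2 output row(s).
- a row (pid=9): matches 1 b row(s) → 1 output row(s).
- a row (pid=NULL): no match → dropped.
- a row (pid=7): matches 2 b row(s) → 2 output row(s).
- a row (pid=7): matches 2 b row(s) → 2 output row(s).
- a row (pid=2): matches 1 b row(s) → 1 output row(s).
- a row (pid=4): matches 2 b row(s) → 2 output row(s).
After projecting and ordering:
b.pname | a.pid
Bob | 4
Bob | 4
Dave | 7
Dave | 7
Ken | 7
Ken | 7
Nora | 9
Uma | 2
Uma | 4
Uma | 4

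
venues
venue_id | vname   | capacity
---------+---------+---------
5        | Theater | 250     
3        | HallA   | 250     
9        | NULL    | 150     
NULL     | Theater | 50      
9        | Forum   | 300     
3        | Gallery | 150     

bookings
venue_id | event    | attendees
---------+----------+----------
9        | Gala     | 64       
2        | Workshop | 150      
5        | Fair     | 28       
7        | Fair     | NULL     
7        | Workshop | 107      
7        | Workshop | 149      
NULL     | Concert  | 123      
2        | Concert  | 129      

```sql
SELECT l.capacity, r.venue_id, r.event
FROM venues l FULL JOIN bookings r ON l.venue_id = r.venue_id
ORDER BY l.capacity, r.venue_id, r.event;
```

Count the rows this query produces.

12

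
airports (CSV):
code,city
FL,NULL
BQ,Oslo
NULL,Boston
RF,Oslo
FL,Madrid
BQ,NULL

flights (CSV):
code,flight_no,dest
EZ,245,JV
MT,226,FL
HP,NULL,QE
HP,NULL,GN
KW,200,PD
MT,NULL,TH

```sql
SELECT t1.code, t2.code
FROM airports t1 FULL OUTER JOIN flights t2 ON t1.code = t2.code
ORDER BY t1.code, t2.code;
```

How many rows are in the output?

12

FULL OUTER JOIN keeps every row from both sides; unmatched rows get NULL for the other side's columns.
Matching on t1.code = t2.code. A NULL in a compared column never satisfies the condition.
- t1[0] code=FL → no match; kept with NULLs on the t2 side.
- t1[1] code=BQ → no match; kept with NULLs on the t2 side.
- t1[2] code=NULL → no match; kept with NULLs on the t2 side.
- t1[3] code=RF → no match; kept with NULLs on the t2 side.
- t1[4] code=FL → no match; kept with NULLs on the t2 side.
- t1[5] code=BQ → no match; kept with NULLs on the t2 side.
- 6 row(s) from t2 found no t1 partner → padded with NULL.
Total: 0 matched + 12 padded = 12 rows.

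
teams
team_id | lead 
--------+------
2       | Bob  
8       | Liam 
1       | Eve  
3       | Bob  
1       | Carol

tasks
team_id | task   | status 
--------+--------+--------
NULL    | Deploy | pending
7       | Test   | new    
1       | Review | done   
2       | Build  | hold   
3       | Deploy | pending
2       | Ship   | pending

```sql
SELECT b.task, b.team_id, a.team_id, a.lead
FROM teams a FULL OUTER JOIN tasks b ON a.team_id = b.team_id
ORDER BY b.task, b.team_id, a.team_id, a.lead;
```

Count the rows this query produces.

8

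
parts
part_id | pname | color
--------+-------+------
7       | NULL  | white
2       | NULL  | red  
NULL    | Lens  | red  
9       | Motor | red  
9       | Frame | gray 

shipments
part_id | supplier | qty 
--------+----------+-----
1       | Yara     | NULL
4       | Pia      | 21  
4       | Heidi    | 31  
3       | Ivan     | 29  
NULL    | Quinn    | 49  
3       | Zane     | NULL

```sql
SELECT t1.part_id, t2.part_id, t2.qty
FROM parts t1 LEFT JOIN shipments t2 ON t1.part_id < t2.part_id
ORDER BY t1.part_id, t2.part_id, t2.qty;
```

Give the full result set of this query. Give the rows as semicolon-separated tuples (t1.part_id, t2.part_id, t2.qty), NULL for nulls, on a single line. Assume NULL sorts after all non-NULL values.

LEFT JOIN keeps every row from `parts`; unmatched rows get NULL for `shipments`'s columns.
Matching on t1.part_id < t2.part_id. A NULL in a compared column never satisfies the condition.
Matched pairs: 4; unmatched t1 rows kept: 4.

(2, 3, 29); (2, 3, NULL); (2, 4, 21); (2, 4, 31); (7, NULL, NULL); (9, NULL, NULL); (9, NULL, NULL); (NULL, NULL, NULL)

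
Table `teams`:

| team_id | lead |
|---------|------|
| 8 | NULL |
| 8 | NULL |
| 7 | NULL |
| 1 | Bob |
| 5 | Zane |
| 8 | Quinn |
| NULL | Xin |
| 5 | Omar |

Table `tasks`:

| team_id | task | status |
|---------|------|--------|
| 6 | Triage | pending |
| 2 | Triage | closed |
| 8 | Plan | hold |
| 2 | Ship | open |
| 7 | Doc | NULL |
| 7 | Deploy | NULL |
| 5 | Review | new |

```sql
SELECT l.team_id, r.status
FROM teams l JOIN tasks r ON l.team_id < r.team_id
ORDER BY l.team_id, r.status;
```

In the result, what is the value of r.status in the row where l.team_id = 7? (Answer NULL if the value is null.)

INNER JOIN keeps only pairs where the ON condition holds.
Matching on l.team_id < r.team_id. A NULL in a compared column never satisfies the condition.
- l (team_id=8) has no partner → excluded.
- l (team_id=8) has no partner → excluded.
- l (team_id=7) pairs with 1 row(s) of r.
- l (team_id=1) pairs with 7 row(s) of r.
- l (team_id=5) pairs with 4 row(s) of r.
- l (team_id=8) has no partner → excluded.
- l (team_id=NULL) has no partner → excluded.
- l (team_id=5) pairs with 4 row(s) of r.

hold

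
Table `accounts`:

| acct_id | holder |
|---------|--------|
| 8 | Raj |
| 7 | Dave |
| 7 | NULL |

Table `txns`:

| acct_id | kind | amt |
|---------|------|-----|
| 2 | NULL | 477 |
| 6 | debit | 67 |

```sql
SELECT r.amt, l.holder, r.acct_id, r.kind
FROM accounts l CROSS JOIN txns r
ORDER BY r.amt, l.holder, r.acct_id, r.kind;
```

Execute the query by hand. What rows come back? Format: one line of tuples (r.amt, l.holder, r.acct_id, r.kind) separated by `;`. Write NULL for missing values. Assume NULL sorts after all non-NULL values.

CROSS JOIN pairs every row of `accounts` with every row of `txns`: 3 × 2 = 6 rows.

(67, Dave, 6, debit); (67, Raj, 6, debit); (67, NULL, 6, debit); (477, Dave, 2, NULL); (477, Raj, 2, NULL); (477, NULL, 2, NULL)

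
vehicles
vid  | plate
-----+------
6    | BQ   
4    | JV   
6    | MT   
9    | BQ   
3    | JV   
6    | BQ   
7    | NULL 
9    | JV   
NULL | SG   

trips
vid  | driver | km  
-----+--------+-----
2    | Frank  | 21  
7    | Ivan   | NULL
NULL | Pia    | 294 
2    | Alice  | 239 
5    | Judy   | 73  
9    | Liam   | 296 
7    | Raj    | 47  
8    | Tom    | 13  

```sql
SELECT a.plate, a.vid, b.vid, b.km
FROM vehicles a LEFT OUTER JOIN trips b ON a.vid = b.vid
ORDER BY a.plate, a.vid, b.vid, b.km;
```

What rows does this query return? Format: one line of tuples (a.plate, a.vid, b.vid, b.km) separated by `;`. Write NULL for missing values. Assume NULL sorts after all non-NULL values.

(BQ, 6, NULL, NULL); (BQ, 6, NULL, NULL); (BQ, 9, 9, 296); (JV, 3, NULL, NULL); (JV, 4, NULL, NULL); (JV, 9, 9, 296); (MT, 6, NULL, NULL); (SG, NULL, NULL, NULL); (NULL, 7, 7, 47); (NULL, 7, 7, NULL)

LEFT JOIN keeps every row from `vehicles`; unmatched rows get NULL for `trips`'s columns.
Matching on a.vid = b.vid. A NULL in a compared column never satisfies the condition.
- a row (vid=6): no match → kept, b columns NULL.
- a row (vid=4): no match → kept, b columns NULL.
- a row (vid=6): no match → kept, b columns NULL.
- a row (vid=9): matches 1 b row(s) → 1 output row(s).
- a row (vid=3): no match → kept, b columns NULL.
- a row (vid=6): no match → kept, b columns NULL.
- a row (vid=7): matches 2 b row(s) → 2 output row(s).
- a row (vid=9): matches 1 b row(s) → 1 output row(s).
- a row (vid=NULL): no match → kept, b columns NULL.
After projecting and ordering:
a.plate | a.vid | b.vid | b.km
BQ | 6 | NULL | NULL
BQ | 6 | NULL | NULL
BQ | 9 | 9 | 296
JV | 3 | NULL | NULL
JV | 4 | NULL | NULL
JV | 9 | 9 | 296
MT | 6 | NULL | NULL
SG | NULL | NULL | NULL
NULL | 7 | 7 | 47
NULL | 7 | 7 | NULL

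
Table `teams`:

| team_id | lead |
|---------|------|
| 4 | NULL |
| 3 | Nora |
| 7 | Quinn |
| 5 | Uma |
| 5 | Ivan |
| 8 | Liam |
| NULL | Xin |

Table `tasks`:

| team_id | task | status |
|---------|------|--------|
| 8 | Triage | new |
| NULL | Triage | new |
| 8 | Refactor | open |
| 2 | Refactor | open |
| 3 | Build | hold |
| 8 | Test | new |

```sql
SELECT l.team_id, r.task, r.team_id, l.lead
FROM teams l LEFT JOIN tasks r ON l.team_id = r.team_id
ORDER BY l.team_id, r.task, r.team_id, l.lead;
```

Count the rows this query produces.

9

LEFT JOIN keeps every row from `teams`; unmatched rows get NULL for `tasks`'s columns.
Matching on l.team_id = r.team_id. A NULL in a compared column never satisfies the condition.
- l row (team_id=4): no match → kept, r columns NULL.
- l row (team_id=3): matches 1 r row(s) → 1 output row(s).
- l row (team_id=7): no match → kept, r columns NULL.
- l row (team_id=5): no match → kept, r columns NULL.
- l row (team_id=5): no match → kept, r columns NULL.
- l row (team_id=8): matches 3 r row(s) → 3 output row(s).
- l row (team_id=NULL): no match → kept, r columns NULL.
Total: 4 matched + 5 padded = 9 rows.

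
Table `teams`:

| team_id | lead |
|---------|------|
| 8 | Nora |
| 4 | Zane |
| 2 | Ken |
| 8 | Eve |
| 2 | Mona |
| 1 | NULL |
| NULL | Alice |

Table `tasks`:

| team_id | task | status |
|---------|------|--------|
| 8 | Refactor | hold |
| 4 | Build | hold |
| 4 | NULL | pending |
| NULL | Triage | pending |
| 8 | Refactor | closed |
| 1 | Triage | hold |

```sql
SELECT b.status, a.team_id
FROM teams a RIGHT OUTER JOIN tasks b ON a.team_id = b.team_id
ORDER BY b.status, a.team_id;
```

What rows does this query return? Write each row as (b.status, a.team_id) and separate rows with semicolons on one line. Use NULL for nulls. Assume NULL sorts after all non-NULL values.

(closed, 8); (closed, 8); (hold, 1); (hold, 4); (hold, 8); (hold, 8); (pending, 4); (pending, NULL)

RIGHT JOIN keeps every row from `tasks`; unmatched rows get NULL for `teams`'s columns.
Matching on a.team_id = b.team_id. A NULL in a compared column never satisfies the condition.
Matched pairs: 7; unmatched b rows kept: 1.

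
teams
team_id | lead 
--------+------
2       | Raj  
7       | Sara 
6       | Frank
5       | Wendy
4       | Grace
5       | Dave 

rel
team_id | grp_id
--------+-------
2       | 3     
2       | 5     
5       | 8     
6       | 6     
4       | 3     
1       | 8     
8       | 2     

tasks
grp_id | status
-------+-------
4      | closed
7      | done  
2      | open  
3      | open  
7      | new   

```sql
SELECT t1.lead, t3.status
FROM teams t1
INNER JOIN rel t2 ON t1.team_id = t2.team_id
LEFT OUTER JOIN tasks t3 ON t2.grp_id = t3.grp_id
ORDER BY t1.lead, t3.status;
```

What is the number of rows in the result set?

6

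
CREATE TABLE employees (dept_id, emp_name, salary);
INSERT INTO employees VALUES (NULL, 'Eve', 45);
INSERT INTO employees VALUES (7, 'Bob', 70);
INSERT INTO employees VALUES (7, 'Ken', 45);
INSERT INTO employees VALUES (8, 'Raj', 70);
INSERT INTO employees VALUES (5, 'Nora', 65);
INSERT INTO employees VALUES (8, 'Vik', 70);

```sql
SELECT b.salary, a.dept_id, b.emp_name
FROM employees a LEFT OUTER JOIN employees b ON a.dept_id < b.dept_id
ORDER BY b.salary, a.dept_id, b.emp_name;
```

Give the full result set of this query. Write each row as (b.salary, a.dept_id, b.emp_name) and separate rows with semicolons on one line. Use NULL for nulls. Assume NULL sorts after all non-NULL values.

(45, 5, Ken); (70, 5, Bob); (70, 5, Raj); (70, 5, Vik); (70, 7, Raj); (70, 7, Raj); (70, 7, Vik); (70, 7, Vik); (NULL, 8, NULL); (NULL, 8, NULL); (NULL, NULL, NULL)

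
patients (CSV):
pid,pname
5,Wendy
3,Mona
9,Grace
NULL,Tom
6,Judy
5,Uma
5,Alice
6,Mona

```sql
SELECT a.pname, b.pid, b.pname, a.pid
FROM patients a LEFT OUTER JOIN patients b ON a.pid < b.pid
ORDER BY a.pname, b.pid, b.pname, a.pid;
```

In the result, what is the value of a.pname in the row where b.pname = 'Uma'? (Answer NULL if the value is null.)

Mona

LEFT JOIN keeps every row from `patients a`; unmatched rows get NULL for `patients b`'s columns.
Matching on a.pid < b.pid. A NULL in a compared column never satisfies the condition.
Matched pairs: 17; unmatched a rows kept: 2.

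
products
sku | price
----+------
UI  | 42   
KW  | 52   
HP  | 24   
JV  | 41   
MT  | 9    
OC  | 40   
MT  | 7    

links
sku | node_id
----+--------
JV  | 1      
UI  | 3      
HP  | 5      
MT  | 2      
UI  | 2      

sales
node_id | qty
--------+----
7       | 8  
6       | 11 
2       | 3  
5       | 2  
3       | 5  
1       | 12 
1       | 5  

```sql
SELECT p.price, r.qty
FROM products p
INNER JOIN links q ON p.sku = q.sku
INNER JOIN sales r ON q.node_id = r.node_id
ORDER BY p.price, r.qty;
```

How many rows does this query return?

Step 1 — p INNER JOIN q on sku → 6 row(s).
Then INNER JOIN `sales r` on node_id: keep only rows whose q.node_id appears in r.
Result: 7 row(s).

7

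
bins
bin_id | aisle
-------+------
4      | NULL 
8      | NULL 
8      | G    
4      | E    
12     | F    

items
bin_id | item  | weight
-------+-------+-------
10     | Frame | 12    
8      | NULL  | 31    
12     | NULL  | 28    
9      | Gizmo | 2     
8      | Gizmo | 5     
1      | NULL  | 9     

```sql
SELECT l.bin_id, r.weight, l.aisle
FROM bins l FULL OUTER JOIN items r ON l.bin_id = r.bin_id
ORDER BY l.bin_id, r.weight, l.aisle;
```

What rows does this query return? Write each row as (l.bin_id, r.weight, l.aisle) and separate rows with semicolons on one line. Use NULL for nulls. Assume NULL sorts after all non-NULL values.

FULL OUTER JOIN keeps every row from both sides; unmatched rows get NULL for the other side's columns.
Matching on l.bin_id = r.bin_id.
- bin_id=4: no r row matches, row kept with r columns NULL.
- bin_id=8: 2 matching r row(s), so 2 row(s) emitted.
- bin_id=8: 2 matching r row(s), so 2 row(s) emitted.
- bin_id=4: no r row matches, row kept with r columns NULL.
- bin_id=12: 1 matching r row(s), so 1 row(s) emitted.
- 3 r row(s) had no l match → kept, l columns NULL.
After projecting and ordering:
l.bin_id | r.weight | l.aisle
4 | NULL | E
4 | NULL | NULL
8 | 5 | G
8 | 5 | NULL
8 | 31 | G
8 | 31 | NULL
12 | 28 | F
NULL | 2 | NULL
NULL | 9 | NULL
NULL | 12 | NULL

(4, NULL, E); (4, NULL, NULL); (8, 5, G); (8, 5, NULL); (8, 31, G); (8, 31, NULL); (12, 28, F); (NULL, 2, NULL); (NULL, 9, NULL); (NULL, 12, NULL)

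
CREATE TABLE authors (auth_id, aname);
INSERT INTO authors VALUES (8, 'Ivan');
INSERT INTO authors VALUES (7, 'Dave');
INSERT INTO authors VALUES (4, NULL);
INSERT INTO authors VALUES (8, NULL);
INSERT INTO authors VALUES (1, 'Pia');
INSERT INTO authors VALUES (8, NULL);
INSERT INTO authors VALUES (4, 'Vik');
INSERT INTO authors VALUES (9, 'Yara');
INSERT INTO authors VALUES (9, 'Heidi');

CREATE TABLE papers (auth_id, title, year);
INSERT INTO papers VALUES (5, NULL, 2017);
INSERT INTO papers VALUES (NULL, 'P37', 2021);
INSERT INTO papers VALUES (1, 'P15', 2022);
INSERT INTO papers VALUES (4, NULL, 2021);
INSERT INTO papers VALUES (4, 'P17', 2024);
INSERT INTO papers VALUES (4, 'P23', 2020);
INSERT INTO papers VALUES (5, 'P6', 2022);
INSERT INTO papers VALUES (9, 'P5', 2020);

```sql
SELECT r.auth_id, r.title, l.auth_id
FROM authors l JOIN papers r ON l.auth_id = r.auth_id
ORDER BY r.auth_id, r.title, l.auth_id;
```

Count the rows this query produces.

9

INNER JOIN keeps only pairs where the ON condition holds.
Matching on l.auth_id = r.auth_id. A NULL in a compared column never satisfies the condition.
- l[0] auth_id=8 → no match; dropped.
- l[1] auth_id=7 → no match; dropped.
- l[2] auth_id=4 → 3 match(es) in r → 3 row(s).
- l[3] auth_id=8 → no match; dropped.
- l[4] auth_id=1 → 1 match(es) in r → 1 row(s).
- l[5] auth_id=8 → no match; dropped.
- l[6] auth_id=4 → 3 match(es) in r → 3 row(s).
- l[7] auth_id=9 → 1 match(es) in r → 1 row(s).
- l[8] auth_id=9 → 1 match(es) in r → 1 row(s).
Total: 9 rows.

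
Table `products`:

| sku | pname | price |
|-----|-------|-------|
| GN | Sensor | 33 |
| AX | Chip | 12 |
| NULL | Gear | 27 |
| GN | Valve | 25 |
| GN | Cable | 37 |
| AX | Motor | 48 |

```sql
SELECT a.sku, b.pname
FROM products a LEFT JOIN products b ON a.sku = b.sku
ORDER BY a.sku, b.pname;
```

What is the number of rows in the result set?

14

LEFT JOIN keeps every row from `products a`; unmatched rows get NULL for `products b`'s columns.
Matching on a.sku = b.sku. A NULL in a compared column never satisfies the condition.
Matched pairs: 13; unmatched a rows kept: 1.
Total: 13 matched + 1 padded = 14 rows.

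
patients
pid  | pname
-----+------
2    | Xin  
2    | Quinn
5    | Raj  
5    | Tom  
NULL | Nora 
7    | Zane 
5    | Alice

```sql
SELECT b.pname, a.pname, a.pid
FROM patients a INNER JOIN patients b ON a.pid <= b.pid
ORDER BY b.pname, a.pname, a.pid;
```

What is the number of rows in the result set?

25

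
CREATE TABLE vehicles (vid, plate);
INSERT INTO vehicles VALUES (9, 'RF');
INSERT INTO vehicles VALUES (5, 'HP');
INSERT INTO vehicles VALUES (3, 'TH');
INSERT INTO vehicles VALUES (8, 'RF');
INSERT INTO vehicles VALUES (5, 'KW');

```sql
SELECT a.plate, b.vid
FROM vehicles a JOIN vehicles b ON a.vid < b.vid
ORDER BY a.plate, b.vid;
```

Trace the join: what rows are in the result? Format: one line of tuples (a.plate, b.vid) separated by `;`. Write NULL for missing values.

INNER JOIN keeps only pairs where the ON condition holds.
Matching on a.vid < b.vid.
Matched pairs: 9.

(HP, 8); (HP, 9); (KW, 8); (KW, 9); (RF, 9); (TH, 5); (TH, 5); (TH, 8); (TH, 9)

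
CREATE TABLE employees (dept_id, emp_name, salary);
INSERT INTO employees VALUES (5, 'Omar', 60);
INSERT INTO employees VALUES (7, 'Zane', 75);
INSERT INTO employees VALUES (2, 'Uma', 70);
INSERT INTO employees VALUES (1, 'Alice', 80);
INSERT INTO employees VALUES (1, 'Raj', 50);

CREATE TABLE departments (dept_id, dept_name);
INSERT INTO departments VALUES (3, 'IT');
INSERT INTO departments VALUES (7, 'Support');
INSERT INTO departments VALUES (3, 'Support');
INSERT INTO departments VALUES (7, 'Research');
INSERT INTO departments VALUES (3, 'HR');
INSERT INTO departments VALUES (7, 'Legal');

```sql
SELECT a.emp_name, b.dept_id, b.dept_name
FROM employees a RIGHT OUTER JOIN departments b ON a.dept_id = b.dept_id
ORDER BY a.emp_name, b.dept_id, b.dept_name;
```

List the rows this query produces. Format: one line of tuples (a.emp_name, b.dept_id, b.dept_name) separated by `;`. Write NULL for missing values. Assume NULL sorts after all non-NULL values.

(Zane, 7, Legal); (Zane, 7, Research); (Zane, 7, Support); (NULL, 3, HR); (NULL, 3, IT); (NULL, 3, Support)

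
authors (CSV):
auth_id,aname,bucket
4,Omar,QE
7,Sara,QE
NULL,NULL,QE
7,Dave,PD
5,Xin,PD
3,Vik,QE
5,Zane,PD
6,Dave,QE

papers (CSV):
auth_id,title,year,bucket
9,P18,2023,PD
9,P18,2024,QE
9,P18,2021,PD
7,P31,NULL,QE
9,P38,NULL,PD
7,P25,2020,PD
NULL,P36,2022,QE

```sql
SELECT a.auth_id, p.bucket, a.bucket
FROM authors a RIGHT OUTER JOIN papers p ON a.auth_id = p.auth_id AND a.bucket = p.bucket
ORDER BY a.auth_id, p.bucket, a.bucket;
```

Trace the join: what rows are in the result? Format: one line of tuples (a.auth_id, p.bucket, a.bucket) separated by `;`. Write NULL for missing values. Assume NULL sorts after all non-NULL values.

(7, PD, PD); (7, QE, QE); (NULL, PD, NULL); (NULL, PD, NULL); (NULL, PD, NULL); (NULL, QE, NULL); (NULL, QE, NULL)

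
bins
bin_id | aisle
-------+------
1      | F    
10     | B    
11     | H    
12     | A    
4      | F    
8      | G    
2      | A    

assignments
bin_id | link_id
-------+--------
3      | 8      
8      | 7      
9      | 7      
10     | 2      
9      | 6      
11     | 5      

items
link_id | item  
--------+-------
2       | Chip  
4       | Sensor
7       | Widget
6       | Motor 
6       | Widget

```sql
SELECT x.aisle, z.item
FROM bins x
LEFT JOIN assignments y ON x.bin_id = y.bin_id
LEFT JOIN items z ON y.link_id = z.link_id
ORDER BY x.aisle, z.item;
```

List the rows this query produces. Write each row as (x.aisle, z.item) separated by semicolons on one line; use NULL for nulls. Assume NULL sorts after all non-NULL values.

(A, NULL); (A, NULL); (B, Chip); (F, NULL); (F, NULL); (G, Widget); (H, NULL)

Evaluate left to right. First `bins x LEFT JOIN assignments y` on bin_id: 7 row(s).
Then LEFT JOIN `items z` on link_id: each of those 7 rows is kept; rows whose y.link_id has no match in z get NULL for z's columns.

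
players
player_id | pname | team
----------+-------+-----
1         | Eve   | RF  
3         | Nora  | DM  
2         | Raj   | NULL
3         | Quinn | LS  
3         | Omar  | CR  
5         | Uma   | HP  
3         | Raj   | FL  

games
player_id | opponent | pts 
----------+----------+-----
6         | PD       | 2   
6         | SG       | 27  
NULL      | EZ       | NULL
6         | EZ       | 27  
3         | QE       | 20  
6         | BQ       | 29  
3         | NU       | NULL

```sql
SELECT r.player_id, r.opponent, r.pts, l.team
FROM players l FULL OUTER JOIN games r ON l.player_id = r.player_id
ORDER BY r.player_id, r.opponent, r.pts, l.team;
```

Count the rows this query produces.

FULL OUTER JOIN keeps every row from both sides; unmatched rows get NULL for the other side's columns.
Matching on l.player_id = r.player_id. A NULL in a compared column never satisfies the condition.
Matched pairs: 8; unmatched l rows kept: 3; unmatched r rows kept: 5.
Total: 8 matched + 8 padded = 16 rows.

16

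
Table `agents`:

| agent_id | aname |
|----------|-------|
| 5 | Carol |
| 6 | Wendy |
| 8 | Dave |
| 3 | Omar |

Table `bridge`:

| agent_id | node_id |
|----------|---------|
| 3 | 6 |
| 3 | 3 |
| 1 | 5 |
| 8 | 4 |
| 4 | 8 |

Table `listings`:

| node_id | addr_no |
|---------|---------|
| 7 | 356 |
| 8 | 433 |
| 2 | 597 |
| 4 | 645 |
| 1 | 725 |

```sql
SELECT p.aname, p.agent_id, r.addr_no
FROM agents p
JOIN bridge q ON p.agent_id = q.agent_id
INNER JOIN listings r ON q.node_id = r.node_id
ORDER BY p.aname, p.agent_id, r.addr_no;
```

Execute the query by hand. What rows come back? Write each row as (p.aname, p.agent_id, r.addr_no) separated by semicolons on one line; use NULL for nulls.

Step 1 — p INNER JOIN q on agent_id → 3 row(s).
Then INNER JOIN `listings r` on node_id: keep only rows whose q.node_id appears in r.

(Dave, 8, 645)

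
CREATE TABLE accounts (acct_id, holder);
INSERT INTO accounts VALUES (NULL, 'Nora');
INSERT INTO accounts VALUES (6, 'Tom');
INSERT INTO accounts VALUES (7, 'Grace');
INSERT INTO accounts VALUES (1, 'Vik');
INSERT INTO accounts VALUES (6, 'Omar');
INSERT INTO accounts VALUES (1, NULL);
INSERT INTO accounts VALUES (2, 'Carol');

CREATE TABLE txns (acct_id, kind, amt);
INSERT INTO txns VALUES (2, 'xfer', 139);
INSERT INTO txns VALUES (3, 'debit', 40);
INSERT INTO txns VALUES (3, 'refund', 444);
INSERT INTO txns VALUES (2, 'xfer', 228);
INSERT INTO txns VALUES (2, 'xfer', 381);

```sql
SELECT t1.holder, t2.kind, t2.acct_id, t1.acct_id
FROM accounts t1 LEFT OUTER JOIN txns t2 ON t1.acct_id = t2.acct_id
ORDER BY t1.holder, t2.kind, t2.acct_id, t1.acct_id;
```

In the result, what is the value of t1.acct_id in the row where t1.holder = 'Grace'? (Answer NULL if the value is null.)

LEFT JOIN keeps every row from `accounts`; unmatched rows get NULL for `txns`'s columns.
Matching on t1.acct_id = t2.acct_id. A NULL in a compared column never satisfies the condition.
- t1[0] acct_id=NULL → no match; kept with NULLs on the t2 side.
- t1[1] acct_id=6 → no match; kept with NULLs on the t2 side.
- t1[2] acct_id=7 → no match; kept with NULLs on the t2 side.
- t1[3] acct_id=1 → no match; kept with NULLs on the t2 side.
- t1[4] acct_id=6 → no match; kept with NULLs on the t2 side.
- t1[5] acct_id=1 → no match; kept with NULLs on the t2 side.
- t1[6] acct_id=2 → 3 match(es) in t2 → 3 row(s).

7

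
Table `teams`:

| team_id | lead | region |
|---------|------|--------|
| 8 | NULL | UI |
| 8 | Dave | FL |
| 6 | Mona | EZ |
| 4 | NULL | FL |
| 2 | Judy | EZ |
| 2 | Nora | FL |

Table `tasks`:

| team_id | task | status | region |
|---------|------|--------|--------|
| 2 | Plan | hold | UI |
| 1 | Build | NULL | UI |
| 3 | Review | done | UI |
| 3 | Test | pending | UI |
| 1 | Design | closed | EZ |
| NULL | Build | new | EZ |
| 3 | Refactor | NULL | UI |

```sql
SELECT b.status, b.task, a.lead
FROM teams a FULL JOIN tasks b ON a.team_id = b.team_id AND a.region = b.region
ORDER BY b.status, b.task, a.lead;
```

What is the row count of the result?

13

FULL OUTER JOIN keeps every row from both sides; unmatched rows get NULL for the other side's columns.
Matching on a.team_id = b.team_id AND a.region = b.region. A NULL in a compared column never satisfies the condition.
- team_id=8, region=UI: no b row matches, row kept with b columns NULL.
- team_id=8, region=FL: no b row matches, row kept with b columns NULL.
- team_id=6, region=EZ: no b row matches, row kept with b columns NULL.
- team_id=4, region=FL: no b row matches, row kept with b columns NULL.
- team_id=2, region=EZ: no b row matches, row kept with b columns NULL.
- team_id=2, region=FL: no b row matches, row kept with b columns NULL.
- 7 row(s) from b found no a partner → padded with NULL.
Total: 0 matched + 13 padded = 13 rows.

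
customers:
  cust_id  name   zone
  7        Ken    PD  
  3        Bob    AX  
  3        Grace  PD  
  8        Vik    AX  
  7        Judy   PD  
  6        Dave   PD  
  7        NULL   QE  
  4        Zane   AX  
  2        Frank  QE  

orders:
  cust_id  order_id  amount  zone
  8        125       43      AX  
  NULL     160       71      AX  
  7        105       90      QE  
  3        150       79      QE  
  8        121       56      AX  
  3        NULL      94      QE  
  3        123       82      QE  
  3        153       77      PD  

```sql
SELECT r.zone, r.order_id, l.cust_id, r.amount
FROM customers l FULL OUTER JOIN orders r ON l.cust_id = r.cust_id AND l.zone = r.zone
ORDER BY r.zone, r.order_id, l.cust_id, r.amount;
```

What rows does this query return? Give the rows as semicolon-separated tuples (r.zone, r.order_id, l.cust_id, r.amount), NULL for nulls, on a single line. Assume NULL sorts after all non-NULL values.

(AX, 121, 8, 56); (AX, 125, 8, 43); (AX, 160, NULL, 71); (PD, 153, 3, 77); (QE, 105, 7, 90); (QE, 123, NULL, 82); (QE, 150, NULL, 79); (QE, NULL, NULL, 94); (NULL, NULL, 2, NULL); (NULL, NULL, 3, NULL); (NULL, NULL, 4, NULL); (NULL, NULL, 6, NULL); (NULL, NULL, 7, NULL); (NULL, NULL, 7, NULL)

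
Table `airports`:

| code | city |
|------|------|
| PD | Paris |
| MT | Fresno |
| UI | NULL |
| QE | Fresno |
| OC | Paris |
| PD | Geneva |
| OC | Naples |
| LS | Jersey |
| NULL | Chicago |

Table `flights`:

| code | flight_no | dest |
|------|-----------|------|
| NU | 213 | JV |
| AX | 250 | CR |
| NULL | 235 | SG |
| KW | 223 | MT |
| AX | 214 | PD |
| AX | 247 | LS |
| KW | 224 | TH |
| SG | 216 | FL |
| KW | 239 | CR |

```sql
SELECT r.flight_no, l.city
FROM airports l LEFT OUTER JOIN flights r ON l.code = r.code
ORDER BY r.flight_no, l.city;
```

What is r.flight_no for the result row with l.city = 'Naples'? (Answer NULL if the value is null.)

LEFT JOIN keeps every row from `airports`; unmatched rows get NULL for `flights`'s columns.
Matching on l.code = r.code. A NULL in a compared column never satisfies the condition.
- l[0] code=PD → no match; kept with NULLs on the r side.
- l[1] code=MT → no match; kept with NULLs on the r side.
- l[2] code=UI → no match; kept with NULLs on the r side.
- l[3] code=QE → no match; kept with NULLs on the r side.
- l[4] code=OC → no match; kept with NULLs on the r side.
- l[5] code=PD → no match; kept with NULLs on the r side.
- l[6] code=OC → no match; kept with NULLs on the r side.
- l[7] code=LS → no match; kept with NULLs on the r side.
- l[8] code=NULL → no match; kept with NULLs on the r side.

NULL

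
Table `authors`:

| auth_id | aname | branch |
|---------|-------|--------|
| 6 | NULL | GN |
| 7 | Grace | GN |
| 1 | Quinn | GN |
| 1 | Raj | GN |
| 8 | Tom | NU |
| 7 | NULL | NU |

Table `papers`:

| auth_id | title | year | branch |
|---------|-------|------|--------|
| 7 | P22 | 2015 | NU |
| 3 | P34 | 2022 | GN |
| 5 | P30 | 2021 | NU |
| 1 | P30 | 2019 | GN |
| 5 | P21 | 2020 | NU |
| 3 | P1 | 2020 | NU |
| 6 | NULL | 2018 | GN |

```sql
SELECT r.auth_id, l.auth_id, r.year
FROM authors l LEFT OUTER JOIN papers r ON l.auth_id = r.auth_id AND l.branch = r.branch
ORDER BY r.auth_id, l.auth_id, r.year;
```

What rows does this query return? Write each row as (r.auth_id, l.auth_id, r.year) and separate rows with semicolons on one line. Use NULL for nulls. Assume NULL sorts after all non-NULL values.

(1, 1, 2019); (1, 1, 2019); (6, 6, 2018); (7, 7, 2015); (NULL, 7, NULL); (NULL, 8, NULL)

LEFT JOIN keeps every row from `authors`; unmatched rows get NULL for `papers`'s columns.
Matching on l.auth_id = r.auth_id AND l.branch = r.branch.
- auth_id=6, branch=GN: 1 matching r row(s), so 1 row(s) emitted.
- auth_id=7, branch=GN: no r row matches, row kept with r columns NULL.
- auth_id=1, branch=GN: 1 matching r row(s), so 1 row(s) emitted.
- auth_id=1, branch=GN: 1 matching r row(s), so 1 row(s) emitted.
- auth_id=8, branch=NU: no r row matches, row kept with r columns NULL.
- auth_id=7, branch=NU: 1 matching r row(s), so 1 row(s) emitted.
After projecting and ordering:
r.auth_id | l.auth_id | r.year
1 | 1 | 2019
1 | 1 | 2019
6 | 6 | 2018
7 | 7 | 2015
NULL | 7 | NULL
NULL | 8 | NULL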